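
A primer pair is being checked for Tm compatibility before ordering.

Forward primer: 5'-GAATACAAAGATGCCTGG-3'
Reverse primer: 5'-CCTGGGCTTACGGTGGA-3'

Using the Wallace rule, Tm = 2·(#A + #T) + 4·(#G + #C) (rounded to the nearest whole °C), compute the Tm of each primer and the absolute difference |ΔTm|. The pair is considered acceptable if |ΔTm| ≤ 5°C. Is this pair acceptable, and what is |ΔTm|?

|ΔTm| = 4°C; the pair is acceptable.

Forward: A=7 T=3 G=5 C=3 → Tm = 2·10 + 4·8 = 52°C.
Reverse: A=2 T=4 G=7 C=4 → Tm = 2·6 + 4·11 = 56°C.
|ΔTm| = |52 − 56| = 4°C, ≤ 5°C.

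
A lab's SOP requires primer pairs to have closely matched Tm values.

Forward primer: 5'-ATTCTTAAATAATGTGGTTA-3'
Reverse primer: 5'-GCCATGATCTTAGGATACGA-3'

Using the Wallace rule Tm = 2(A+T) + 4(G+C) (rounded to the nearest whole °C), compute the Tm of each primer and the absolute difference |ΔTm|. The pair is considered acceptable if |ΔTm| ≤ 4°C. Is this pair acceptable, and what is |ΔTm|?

|ΔTm| = 10°C; the pair is not acceptable.

Forward: A=7 T=9 G=3 C=1 → Tm = 2·16 + 4·4 = 48°C.
Reverse: A=6 T=5 G=5 C=4 → Tm = 2·11 + 4·9 = 58°C.
|ΔTm| = |48 − 58| = 10°C, > 4°C.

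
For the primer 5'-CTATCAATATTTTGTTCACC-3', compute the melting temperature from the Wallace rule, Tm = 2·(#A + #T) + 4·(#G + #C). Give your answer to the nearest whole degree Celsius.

Base counts: A=5, T=9, G=1, C=5 (length 20).
Tm = 2·(5+9) + 4·(1+5) = 2·14 + 4·6 = 28 + 24 = 52°C.

52°C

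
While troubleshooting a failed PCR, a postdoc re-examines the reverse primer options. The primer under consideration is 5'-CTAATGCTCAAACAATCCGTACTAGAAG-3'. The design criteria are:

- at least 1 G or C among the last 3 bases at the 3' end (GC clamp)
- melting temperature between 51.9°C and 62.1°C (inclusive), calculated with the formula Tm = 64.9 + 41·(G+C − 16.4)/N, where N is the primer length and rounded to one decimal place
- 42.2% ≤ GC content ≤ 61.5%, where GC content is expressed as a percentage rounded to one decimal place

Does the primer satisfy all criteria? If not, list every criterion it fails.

Base counts: A=11, T=6, G=4, C=7 (length 28).
GC clamp: 3' end AAG has 1 G/C ✓
Tm: Tm = 64.9 + 41·(11 − 16.4)/28 = 57.0°C ✓
GC content: GC 11/28 = 39.3%, outside 42.2–61.5% ✗

Fails: GC content.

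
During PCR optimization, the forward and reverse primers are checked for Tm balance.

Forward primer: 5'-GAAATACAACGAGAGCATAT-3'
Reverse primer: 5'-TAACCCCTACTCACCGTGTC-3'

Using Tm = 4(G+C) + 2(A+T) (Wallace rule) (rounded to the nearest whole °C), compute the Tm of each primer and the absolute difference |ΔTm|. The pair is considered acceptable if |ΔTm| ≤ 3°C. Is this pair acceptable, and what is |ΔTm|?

|ΔTm| = 8°C; the pair is not acceptable.

Forward: A=10 T=3 G=4 C=3 → Tm = 2·13 + 4·7 = 54°C.
Reverse: A=4 T=5 G=2 C=9 → Tm = 2·9 + 4·11 = 62°C.
|ΔTm| = |54 − 62| = 8°C, > 3°C.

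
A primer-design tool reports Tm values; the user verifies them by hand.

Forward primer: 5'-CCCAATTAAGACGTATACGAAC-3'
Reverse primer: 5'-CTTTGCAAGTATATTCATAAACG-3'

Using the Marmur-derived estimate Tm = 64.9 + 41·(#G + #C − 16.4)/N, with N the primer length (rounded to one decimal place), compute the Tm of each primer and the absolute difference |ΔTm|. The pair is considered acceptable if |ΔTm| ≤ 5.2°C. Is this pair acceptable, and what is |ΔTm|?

Forward: G+C = 9, N = 22 → Tm = 64.9 + 41·(9 − 16.4)/22 = 51.1°C.
Reverse: G+C = 7, N = 23 → Tm = 64.9 + 41·(7 − 16.4)/23 = 48.1°C.
|ΔTm| = |51.1 − 48.1| = 3.0°C, ≤ 5.2°C.

|ΔTm| = 3.0°C; the pair is acceptable.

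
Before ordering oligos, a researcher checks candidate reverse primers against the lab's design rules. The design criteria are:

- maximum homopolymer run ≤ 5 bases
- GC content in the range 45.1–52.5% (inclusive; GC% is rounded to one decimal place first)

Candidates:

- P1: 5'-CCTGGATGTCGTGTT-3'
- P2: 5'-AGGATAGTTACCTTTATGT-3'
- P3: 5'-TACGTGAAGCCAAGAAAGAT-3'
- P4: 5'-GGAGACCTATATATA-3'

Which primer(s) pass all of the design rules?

P1 (15 nt, A=1 T=6 G=5 C=3): longest run = 2 ✓; GC 8/15 = 53.3%, outside 45.1–52.5% ✗ — fails.
P2 (19 nt, A=5 T=8 G=4 C=2): longest run = 3 ✓; GC 6/19 = 31.6%, outside 45.1–52.5% ✗ — fails.
P3 (20 nt, A=9 T=3 G=5 C=3): longest run = 3 ✓; GC 8/20 = 40.0%, outside 45.1–52.5% ✗ — fails.
P4 (15 nt, A=6 T=4 G=3 C=2): longest run = 2 ✓; GC 5/15 = 33.3%, outside 45.1–52.5% ✗ — fails.

None of the candidates satisfy all criteria.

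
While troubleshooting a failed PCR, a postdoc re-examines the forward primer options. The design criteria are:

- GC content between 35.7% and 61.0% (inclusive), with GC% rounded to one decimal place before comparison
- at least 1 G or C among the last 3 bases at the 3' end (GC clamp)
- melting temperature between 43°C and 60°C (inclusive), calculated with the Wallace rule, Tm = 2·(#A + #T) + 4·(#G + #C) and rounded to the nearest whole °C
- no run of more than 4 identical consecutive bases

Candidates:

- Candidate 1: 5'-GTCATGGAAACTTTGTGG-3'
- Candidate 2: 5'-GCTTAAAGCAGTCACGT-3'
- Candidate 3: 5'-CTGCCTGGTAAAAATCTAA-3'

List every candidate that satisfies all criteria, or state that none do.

Candidate 1 (18 nt, A=4 T=6 G=6 C=2): GC 8/18 = 44.4% ✓; 3' end TGG has 2 G/C ✓; Tm = 2·10 + 4·8 = 52°C ✓; longest run = 3 ✓ — passes.
Candidate 2 (17 nt, A=5 T=4 G=4 C=4): GC 8/17 = 47.1% ✓; 3' end CGT has 2 G/C ✓; Tm = 2·9 + 4·8 = 50°C ✓; longest run = 3 ✓ — passes.
Candidate 3 (19 nt, A=7 T=5 G=3 C=4): GC 7/19 = 36.8% ✓; 3' end TAA has 0 G/C, need ≥1 ✗; Tm = 2·12 + 4·7 = 52°C ✓; longest run = 5, exceeds 4 ✗ — fails.

Candidate 1 and Candidate 2.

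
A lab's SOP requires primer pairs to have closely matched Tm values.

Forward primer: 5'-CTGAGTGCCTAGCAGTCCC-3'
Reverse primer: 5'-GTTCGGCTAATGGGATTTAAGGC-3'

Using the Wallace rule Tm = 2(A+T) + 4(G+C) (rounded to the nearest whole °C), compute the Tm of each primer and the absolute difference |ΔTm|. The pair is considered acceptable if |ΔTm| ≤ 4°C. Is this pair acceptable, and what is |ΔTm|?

Forward: A=3 T=4 G=5 C=7 → Tm = 2·7 + 4·12 = 62°C.
Reverse: A=5 T=7 G=8 C=3 → Tm = 2·12 + 4·11 = 68°C.
|ΔTm| = |62 − 68| = 6°C, > 4°C.

|ΔTm| = 6°C; the pair is not acceptable.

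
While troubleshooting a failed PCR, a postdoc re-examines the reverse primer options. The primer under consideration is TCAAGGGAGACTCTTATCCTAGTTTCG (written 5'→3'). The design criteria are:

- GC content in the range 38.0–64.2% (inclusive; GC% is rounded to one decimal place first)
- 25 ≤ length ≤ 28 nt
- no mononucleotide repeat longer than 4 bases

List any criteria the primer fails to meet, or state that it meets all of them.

Meets all criteria.

Base counts: A=6, T=9, G=6, C=6 (length 27).
GC content: GC 12/27 = 44.4% ✓
length: length 27 ✓
homopolymer run: longest run = 3 ✓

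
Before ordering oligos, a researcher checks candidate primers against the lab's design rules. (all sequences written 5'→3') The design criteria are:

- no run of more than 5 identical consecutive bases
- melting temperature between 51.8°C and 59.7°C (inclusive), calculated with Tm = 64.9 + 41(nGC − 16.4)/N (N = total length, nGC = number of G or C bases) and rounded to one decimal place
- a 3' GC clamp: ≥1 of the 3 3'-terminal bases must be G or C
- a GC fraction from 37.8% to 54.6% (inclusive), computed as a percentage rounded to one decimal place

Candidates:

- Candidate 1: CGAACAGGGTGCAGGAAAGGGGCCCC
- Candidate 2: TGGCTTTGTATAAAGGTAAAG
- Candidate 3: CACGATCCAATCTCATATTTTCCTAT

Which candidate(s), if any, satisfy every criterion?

None of the candidates satisfy all criteria.

Candidate 1 (26 nt, A=7 T=1 G=11 C=7): longest run = 4 ✓; Tm = 64.9 + 41·(18 − 16.4)/26 = 67.4°C, outside 51.8–59.7°C ✗; 3' end CCC has 3 G/C ✓; GC 18/26 = 69.2%, outside 37.8–54.6% ✗ — fails.
Candidate 2 (21 nt, A=7 T=7 G=6 C=1): longest run = 3 ✓; Tm = 64.9 + 41·(7 − 16.4)/21 = 46.5°C, outside 51.8–59.7°C ✗; 3' end AAG has 1 G/C ✓; GC 7/21 = 33.3%, outside 37.8–54.6% ✗ — fails.
Candidate 3 (26 nt, A=7 T=10 G=1 C=8): longest run = 4 ✓; Tm = 64.9 + 41·(9 − 16.4)/26 = 53.2°C ✓; 3' end TAT has 0 G/C, need ≥1 ✗; GC 9/26 = 34.6%, outside 37.8–54.6% ✗ — fails.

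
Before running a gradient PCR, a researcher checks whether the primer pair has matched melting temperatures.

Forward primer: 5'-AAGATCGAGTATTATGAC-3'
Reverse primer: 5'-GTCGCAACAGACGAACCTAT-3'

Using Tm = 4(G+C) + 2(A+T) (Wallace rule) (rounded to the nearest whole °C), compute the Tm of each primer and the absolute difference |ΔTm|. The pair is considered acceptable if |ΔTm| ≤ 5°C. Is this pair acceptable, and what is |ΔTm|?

Forward: A=7 T=5 G=4 C=2 → Tm = 2·12 + 4·6 = 48°C.
Reverse: A=7 T=3 G=4 C=6 → Tm = 2·10 + 4·10 = 60°C.
|ΔTm| = |48 − 60| = 12°C, > 5°C.

|ΔTm| = 12°C; the pair is not acceptable.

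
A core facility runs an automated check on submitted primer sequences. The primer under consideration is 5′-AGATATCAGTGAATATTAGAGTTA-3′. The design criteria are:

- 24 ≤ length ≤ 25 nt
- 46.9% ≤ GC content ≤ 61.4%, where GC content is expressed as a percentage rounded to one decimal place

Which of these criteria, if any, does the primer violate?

Fails: GC content.

Base counts: A=10, T=8, G=5, C=1 (length 24).
length: length 24 ✓
GC content: GC 6/24 = 25.0%, outside 46.9–61.4% ✗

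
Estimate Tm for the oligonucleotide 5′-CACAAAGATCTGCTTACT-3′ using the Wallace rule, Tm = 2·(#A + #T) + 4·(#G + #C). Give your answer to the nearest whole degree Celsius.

Base counts: A=6, T=5, G=2, C=5 (length 18).
Tm = 2·(6+5) + 4·(2+5) = 2·11 + 4·7 = 22 + 28 = 50°C.

50°C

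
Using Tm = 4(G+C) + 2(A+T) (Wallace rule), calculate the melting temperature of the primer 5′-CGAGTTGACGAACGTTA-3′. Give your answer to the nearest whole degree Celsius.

50°C

Base counts: A=5, T=4, G=5, C=3 (length 17).
Tm = 2·(5+4) + 4·(5+3) = 2·9 + 4·8 = 18 + 32 = 50°C.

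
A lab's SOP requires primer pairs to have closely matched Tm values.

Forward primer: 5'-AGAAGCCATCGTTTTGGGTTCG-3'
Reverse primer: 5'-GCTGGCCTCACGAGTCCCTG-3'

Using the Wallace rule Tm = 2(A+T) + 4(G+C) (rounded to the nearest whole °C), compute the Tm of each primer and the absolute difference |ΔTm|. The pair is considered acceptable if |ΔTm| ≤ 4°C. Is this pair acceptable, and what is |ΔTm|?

|ΔTm| = 2°C; the pair is acceptable.

Forward: A=4 T=7 G=7 C=4 → Tm = 2·11 + 4·11 = 66°C.
Reverse: A=2 T=4 G=6 C=8 → Tm = 2·6 + 4·14 = 68°C.
|ΔTm| = |66 − 68| = 2°C, ≤ 4°C.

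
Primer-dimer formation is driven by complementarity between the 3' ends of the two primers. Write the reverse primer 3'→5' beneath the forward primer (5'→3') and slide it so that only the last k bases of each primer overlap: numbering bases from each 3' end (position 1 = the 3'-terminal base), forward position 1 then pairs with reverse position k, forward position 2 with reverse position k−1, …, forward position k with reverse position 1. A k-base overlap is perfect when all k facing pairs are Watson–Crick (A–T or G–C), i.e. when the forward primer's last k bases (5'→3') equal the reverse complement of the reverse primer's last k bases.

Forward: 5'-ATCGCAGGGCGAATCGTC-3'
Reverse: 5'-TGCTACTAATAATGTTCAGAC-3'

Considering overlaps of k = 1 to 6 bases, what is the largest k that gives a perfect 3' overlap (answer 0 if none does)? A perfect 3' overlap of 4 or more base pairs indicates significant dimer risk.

Longest perfect overlap: 3 complementary base pairs; below the dimer-risk threshold (threshold 4).

Last 6 bases (5'→3') — forward …ATCGTC, reverse …TCAGAC.
Reverse complement of the reverse primer's last 6 bases: GTCTGA; its first k bases are the reverse complement of the reverse primer's last k bases, so a perfect k-base overlap needs the forward primer's last k bases to equal them.
Comparing (forward last k vs required): k=1: C vs G ✗; k=2: TC vs GT ✗; k=3: GTC vs GTC ✓; k=4: CGTC vs GTCT ✗; k=5: TCGTC vs GTCTG ✗; k=6: ATCGTC vs GTCTGA ✗.
Only k = 3 is perfect, so the longest perfect 3' overlap is 3.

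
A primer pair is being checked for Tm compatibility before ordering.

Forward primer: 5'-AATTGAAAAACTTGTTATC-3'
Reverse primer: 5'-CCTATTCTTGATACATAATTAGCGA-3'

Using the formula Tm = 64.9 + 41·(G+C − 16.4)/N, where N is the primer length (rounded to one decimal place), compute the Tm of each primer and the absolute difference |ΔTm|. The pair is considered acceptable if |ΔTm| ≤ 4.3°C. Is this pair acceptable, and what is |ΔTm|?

|ΔTm| = 13.0°C; the pair is not acceptable.

Forward: G+C = 4, N = 19 → Tm = 64.9 + 41·(4 − 16.4)/19 = 38.1°C.
Reverse: G+C = 8, N = 25 → Tm = 64.9 + 41·(8 − 16.4)/25 = 51.1°C.
|ΔTm| = |38.1 − 51.1| = 13.0°C, > 4.3°C.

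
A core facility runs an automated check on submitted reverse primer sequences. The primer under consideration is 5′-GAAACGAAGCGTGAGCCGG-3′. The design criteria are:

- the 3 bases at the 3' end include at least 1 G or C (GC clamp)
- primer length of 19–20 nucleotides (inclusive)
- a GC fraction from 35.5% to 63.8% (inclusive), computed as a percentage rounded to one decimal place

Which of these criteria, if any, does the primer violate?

Meets all criteria.

Base counts: A=6, T=1, G=8, C=4 (length 19).
GC clamp: 3' end CGG has 3 G/C ✓
length: length 19 ✓
GC content: GC 12/19 = 63.2% ✓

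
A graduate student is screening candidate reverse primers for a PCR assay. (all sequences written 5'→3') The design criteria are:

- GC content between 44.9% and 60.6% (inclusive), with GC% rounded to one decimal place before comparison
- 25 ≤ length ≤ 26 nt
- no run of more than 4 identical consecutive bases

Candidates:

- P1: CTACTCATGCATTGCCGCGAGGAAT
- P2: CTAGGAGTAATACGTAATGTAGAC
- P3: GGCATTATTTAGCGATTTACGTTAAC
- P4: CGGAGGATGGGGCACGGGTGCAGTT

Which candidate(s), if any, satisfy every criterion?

P1 only.

P1 (25 nt, A=6 T=6 G=6 C=7): GC 13/25 = 52.0% ✓; length 25 ✓; longest run = 2 ✓ — passes.
P2 (24 nt, A=9 T=6 G=6 C=3): GC 9/24 = 37.5%, outside 44.9–60.6% ✗; length 24, outside 25–26 ✗; longest run = 2 ✓ — fails.
P3 (26 nt, A=7 T=10 G=5 C=4): GC 9/26 = 34.6%, outside 44.9–60.6% ✗; length 26 ✓; longest run = 3 ✓ — fails.
P4 (25 nt, A=4 T=4 G=13 C=4): GC 17/25 = 68.0%, outside 44.9–60.6% ✗; length 25 ✓; longest run = 4 ✓ — fails.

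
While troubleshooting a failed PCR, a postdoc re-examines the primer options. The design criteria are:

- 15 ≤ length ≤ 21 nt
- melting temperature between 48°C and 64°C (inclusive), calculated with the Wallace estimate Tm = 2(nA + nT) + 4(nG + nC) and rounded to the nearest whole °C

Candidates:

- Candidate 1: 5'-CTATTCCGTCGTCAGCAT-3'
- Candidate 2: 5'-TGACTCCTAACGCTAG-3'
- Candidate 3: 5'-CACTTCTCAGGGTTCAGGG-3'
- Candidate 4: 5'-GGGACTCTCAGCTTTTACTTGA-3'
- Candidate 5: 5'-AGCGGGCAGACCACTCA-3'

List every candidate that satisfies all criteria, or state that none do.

Candidate 1 (18 nt, A=3 T=6 G=3 C=6): length 18 ✓; Tm = 2·9 + 4·9 = 54°C ✓ — passes.
Candidate 2 (16 nt, A=4 T=4 G=3 C=5): length 16 ✓; Tm = 2·8 + 4·8 = 48°C ✓ — passes.
Candidate 3 (19 nt, A=3 T=5 G=6 C=5): length 19 ✓; Tm = 2·8 + 4·11 = 60°C ✓ — passes.
Candidate 4 (22 nt, A=4 T=8 G=5 C=5): length 22, outside 15–21 ✗; Tm = 2·12 + 4·10 = 64°C ✓ — fails.
Candidate 5 (17 nt, A=5 T=1 G=5 C=6): length 17 ✓; Tm = 2·6 + 4·11 = 56°C ✓ — passes.

Candidate 1, Candidate 2, Candidate 3 and Candidate 5.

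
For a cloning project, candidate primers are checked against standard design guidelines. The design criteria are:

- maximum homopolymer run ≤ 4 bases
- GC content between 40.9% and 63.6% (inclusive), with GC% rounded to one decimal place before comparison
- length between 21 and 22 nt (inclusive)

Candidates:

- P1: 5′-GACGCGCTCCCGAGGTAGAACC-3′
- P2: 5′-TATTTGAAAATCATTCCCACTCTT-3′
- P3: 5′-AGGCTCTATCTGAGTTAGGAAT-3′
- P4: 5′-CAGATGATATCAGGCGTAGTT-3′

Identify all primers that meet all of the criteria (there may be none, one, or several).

P3 and P4.

P1 (22 nt, A=5 T=2 G=7 C=8): longest run = 3 ✓; GC 15/22 = 68.2%, outside 40.9–63.6% ✗; length 22 ✓ — fails.
P2 (24 nt, A=7 T=10 G=1 C=6): longest run = 4 ✓; GC 7/24 = 29.2%, outside 40.9–63.6% ✗; length 24, outside 21–22 ✗ — fails.
P3 (22 nt, A=6 T=7 G=6 C=3): longest run = 2 ✓; GC 9/22 = 40.9% ✓; length 22 ✓ — passes.
P4 (21 nt, A=6 T=6 G=6 C=3): longest run = 2 ✓; GC 9/21 = 42.9% ✓; length 21 ✓ — passes.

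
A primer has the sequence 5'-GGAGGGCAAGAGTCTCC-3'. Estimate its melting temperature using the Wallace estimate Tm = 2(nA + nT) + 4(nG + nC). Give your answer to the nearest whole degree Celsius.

56°C

Base counts: A=4, T=2, G=7, C=4 (length 17).
Tm = 2·(4+2) + 4·(7+4) = 2·6 + 4·11 = 12 + 44 = 56°C.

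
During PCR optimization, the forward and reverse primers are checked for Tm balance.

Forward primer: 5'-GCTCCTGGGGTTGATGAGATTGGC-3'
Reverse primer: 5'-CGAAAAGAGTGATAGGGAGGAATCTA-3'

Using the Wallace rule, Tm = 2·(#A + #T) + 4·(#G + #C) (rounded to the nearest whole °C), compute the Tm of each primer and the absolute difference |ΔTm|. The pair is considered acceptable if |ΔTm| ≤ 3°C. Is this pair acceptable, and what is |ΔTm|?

|ΔTm| = 2°C; the pair is acceptable.

Forward: A=3 T=7 G=10 C=4 → Tm = 2·10 + 4·14 = 76°C.
Reverse: A=11 T=4 G=9 C=2 → Tm = 2·15 + 4·11 = 74°C.
|ΔTm| = |76 − 74| = 2°C, ≤ 3°C.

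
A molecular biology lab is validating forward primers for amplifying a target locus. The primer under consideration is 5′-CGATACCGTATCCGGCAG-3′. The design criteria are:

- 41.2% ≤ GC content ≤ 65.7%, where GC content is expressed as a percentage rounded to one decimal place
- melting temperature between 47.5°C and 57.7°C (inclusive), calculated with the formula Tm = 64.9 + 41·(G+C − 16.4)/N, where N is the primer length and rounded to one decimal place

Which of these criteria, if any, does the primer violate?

Base counts: A=4, T=3, G=5, C=6 (length 18).
GC content: GC 11/18 = 61.1% ✓
Tm: Tm = 64.9 + 41·(11 − 16.4)/18 = 52.6°C ✓

Meets all criteria.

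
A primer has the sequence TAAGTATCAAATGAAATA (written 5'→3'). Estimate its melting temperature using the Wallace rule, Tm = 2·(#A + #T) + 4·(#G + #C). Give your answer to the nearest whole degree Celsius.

42°C

Base counts: A=10, T=5, G=2, C=1 (length 18).
Tm = 2·(10+5) + 4·(2+1) = 2·15 + 4·3 = 30 + 12 = 42°C.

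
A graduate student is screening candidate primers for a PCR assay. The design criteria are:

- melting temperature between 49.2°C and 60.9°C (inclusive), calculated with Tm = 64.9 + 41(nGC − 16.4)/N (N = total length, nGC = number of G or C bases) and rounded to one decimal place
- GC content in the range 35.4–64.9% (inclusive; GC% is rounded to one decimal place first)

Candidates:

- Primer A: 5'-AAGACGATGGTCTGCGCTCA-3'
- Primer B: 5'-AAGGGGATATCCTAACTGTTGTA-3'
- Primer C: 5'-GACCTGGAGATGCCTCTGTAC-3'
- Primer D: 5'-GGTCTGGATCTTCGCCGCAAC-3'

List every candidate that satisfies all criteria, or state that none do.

Primer A (20 nt, A=5 T=4 G=6 C=5): Tm = 64.9 + 41·(11 − 16.4)/20 = 53.8°C ✓; GC 11/20 = 55.0% ✓ — passes.
Primer B (23 nt, A=7 T=7 G=6 C=3): Tm = 64.9 + 41·(9 − 16.4)/23 = 51.7°C ✓; GC 9/23 = 39.1% ✓ — passes.
Primer C (21 nt, A=4 T=5 G=6 C=6): Tm = 64.9 + 41·(12 − 16.4)/21 = 56.3°C ✓; GC 12/21 = 57.1% ✓ — passes.
Primer D (21 nt, A=3 T=5 G=6 C=7): Tm = 64.9 + 41·(13 − 16.4)/21 = 58.3°C ✓; GC 13/21 = 61.9% ✓ — passes.

Primer A, Primer B, Primer C and Primer D.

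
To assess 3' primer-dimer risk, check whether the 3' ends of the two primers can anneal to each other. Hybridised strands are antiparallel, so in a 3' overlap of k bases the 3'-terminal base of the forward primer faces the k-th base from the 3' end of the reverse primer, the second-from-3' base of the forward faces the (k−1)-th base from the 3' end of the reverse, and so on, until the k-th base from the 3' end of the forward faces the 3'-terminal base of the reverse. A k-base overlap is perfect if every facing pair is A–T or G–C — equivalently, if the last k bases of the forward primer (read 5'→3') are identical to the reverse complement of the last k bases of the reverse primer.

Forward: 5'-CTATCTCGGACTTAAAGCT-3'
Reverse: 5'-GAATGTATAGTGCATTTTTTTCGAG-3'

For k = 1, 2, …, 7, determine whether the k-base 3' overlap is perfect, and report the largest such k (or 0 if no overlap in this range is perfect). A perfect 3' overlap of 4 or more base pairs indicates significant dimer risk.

Last 7 bases (5'→3') — forward …TAAAGCT, reverse …TTTCGAG.
Reverse complement of the reverse primer's last 7 bases: CTCGAAA; its first k bases are the reverse complement of the reverse primer's last k bases, so a perfect k-base overlap needs the forward primer's last k bases to equal them.
Comparing (forward last k vs required): k=1: T vs C ✗; k=2: CT vs CT ✓; k=3: GCT vs CTC ✗; k=4: AGCT vs CTCG ✗; k=5: AAGCT vs CTCGA ✗; k=6: AAAGCT vs CTCGAA ✗; k=7: TAAAGCT vs CTCGAAA ✗.
Only k = 2 is perfect, so the longest perfect 3' overlap is 2.

Longest perfect overlap: 2 complementary base pairs; below the dimer-risk threshold (threshold 4).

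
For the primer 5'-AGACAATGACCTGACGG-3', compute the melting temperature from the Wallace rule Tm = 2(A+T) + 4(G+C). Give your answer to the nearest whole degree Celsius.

Base counts: A=6, T=2, G=5, C=4 (length 17).
Tm = 2·(6+2) + 4·(5+4) = 2·8 + 4·9 = 16 + 36 = 52°C.

52°C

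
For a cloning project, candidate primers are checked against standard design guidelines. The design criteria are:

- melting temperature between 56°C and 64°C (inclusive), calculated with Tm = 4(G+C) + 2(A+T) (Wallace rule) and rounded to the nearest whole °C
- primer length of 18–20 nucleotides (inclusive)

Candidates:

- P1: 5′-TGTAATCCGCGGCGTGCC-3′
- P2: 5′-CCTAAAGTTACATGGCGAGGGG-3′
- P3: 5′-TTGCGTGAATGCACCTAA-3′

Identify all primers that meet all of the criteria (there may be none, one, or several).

P1 (18 nt, A=2 T=4 G=6 C=6): Tm = 2·6 + 4·12 = 60°C ✓; length 18 ✓ — passes.
P2 (22 nt, A=6 T=4 G=8 C=4): Tm = 2·10 + 4·12 = 68°C, outside 56–64°C ✗; length 22, outside 18–20 ✗ — fails.
P3 (18 nt, A=5 T=5 G=4 C=4): Tm = 2·10 + 4·8 = 52°C, outside 56–64°C ✗; length 18 ✓ — fails.

P1 only.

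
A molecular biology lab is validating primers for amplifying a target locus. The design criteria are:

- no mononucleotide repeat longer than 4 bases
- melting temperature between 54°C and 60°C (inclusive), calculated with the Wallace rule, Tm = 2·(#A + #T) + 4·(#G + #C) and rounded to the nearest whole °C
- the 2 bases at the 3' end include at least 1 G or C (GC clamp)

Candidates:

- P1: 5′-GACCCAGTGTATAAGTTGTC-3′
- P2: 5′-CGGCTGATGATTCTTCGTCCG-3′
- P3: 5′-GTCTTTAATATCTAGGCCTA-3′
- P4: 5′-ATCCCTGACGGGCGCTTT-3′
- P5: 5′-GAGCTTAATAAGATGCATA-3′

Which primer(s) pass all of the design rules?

P1 only.

P1 (20 nt, A=5 T=6 G=5 C=4): longest run = 3 ✓; Tm = 2·11 + 4·9 = 58°C ✓; 3' end TC has 1 G/C ✓ — passes.
P2 (21 nt, A=2 T=7 G=6 C=6): longest run = 2 ✓; Tm = 2·9 + 4·12 = 66°C, outside 54–60°C ✗; 3' end CG has 2 G/C ✓ — fails.
P3 (20 nt, A=5 T=8 G=3 C=4): longest run = 3 ✓; Tm = 2·13 + 4·7 = 54°C ✓; 3' end TA has 0 G/C, need ≥1 ✗ — fails.
P4 (18 nt, A=2 T=5 G=5 C=6): longest run = 3 ✓; Tm = 2·7 + 4·11 = 58°C ✓; 3' end TT has 0 G/C, need ≥1 ✗ — fails.
P5 (19 nt, A=8 T=5 G=4 C=2): longest run = 2 ✓; Tm = 2·13 + 4·6 = 50°C, outside 54–60°C ✗; 3' end TA has 0 G/C, need ≥1 ✗ — fails.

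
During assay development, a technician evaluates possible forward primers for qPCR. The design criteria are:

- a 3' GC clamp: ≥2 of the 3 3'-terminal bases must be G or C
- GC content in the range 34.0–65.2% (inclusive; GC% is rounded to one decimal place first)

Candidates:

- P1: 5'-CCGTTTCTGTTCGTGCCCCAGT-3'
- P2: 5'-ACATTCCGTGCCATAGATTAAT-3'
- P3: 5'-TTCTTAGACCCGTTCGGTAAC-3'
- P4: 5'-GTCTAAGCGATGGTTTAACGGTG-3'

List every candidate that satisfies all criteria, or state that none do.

P1 (22 nt, A=1 T=8 G=5 C=8): 3' end AGT has 1 G/C, need ≥2 ✗; GC 13/22 = 59.1% ✓ — fails.
P2 (22 nt, A=7 T=7 G=3 C=5): 3' end AAT has 0 G/C, need ≥2 ✗; GC 8/22 = 36.4% ✓ — fails.
P3 (21 nt, A=4 T=7 G=4 C=6): 3' end AAC has 1 G/C, need ≥2 ✗; GC 10/21 = 47.6% ✓ — fails.
P4 (23 nt, A=5 T=7 G=8 C=3): 3' end GTG has 2 G/C ✓; GC 11/23 = 47.8% ✓ — passes.

P4 only.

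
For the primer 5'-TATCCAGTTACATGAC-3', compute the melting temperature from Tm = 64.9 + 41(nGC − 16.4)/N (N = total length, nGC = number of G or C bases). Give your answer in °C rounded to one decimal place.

38.3°C

Base counts: A=5, T=5, G=2, C=4; G+C = 6, N = 16.
Tm = 64.9 + 41·(6 − 16.4)/16 = 64.9 + -426.40/16 = 38.3°C.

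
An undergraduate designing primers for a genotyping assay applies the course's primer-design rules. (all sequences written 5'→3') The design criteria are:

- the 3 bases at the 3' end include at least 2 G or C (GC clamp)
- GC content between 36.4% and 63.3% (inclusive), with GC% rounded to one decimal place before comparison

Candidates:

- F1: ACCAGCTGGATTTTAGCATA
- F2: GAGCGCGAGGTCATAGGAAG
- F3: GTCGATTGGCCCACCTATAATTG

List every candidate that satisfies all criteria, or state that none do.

None of the candidates satisfy all criteria.

F1 (20 nt, A=6 T=6 G=4 C=4): 3' end ATA has 0 G/C, need ≥2 ✗; GC 8/20 = 40.0% ✓ — fails.
F2 (20 nt, A=6 T=2 G=9 C=3): 3' end AAG has 1 G/C, need ≥2 ✗; GC 12/20 = 60.0% ✓ — fails.
F3 (23 nt, A=5 T=7 G=5 C=6): 3' end TTG has 1 G/C, need ≥2 ✗; GC 11/23 = 47.8% ✓ — fails.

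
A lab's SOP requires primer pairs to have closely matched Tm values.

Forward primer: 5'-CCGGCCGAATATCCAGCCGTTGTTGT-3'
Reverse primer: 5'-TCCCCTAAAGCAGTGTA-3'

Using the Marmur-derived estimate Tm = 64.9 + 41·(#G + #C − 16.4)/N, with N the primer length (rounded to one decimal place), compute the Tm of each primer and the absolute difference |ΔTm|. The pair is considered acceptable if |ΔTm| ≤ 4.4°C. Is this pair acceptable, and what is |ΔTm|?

Forward: G+C = 15, N = 26 → Tm = 64.9 + 41·(15 − 16.4)/26 = 62.7°C.
Reverse: G+C = 8, N = 17 → Tm = 64.9 + 41·(8 − 16.4)/17 = 44.6°C.
|ΔTm| = |62.7 − 44.6| = 18.1°C, > 4.4°C.

|ΔTm| = 18.1°C; the pair is not acceptable.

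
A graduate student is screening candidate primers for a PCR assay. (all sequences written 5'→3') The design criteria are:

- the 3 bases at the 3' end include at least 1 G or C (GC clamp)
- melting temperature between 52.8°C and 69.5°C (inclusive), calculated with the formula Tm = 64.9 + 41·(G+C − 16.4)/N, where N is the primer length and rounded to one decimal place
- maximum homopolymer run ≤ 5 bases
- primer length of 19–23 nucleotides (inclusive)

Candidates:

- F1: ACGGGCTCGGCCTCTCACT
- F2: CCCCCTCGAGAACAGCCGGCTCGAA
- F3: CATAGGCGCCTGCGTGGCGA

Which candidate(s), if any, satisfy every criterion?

F1 (19 nt, A=2 T=4 G=5 C=8): 3' end ACT has 1 G/C ✓; Tm = 64.9 + 41·(13 − 16.4)/19 = 57.6°C ✓; longest run = 3 ✓; length 19 ✓ — passes.
F2 (25 nt, A=6 T=2 G=6 C=11): 3' end GAA has 1 G/C ✓; Tm = 64.9 + 41·(17 − 16.4)/25 = 65.9°C ✓; longest run = 5 ✓; length 25, outside 19–23 ✗ — fails.
F3 (20 nt, A=3 T=3 G=8 C=6): 3' end CGA has 2 G/C ✓; Tm = 64.9 + 41·(14 − 16.4)/20 = 60.0°C ✓; longest run = 2 ✓; length 20 ✓ — passes.

F1 and F3.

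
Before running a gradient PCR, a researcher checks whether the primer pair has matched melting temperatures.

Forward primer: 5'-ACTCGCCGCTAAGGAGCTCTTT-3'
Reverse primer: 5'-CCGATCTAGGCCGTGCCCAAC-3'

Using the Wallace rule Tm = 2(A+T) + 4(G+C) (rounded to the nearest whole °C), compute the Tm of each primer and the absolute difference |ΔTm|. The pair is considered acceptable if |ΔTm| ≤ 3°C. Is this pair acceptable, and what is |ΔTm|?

|ΔTm| = 2°C; the pair is acceptable.

Forward: A=4 T=6 G=5 C=7 → Tm = 2·10 + 4·12 = 68°C.
Reverse: A=4 T=3 G=5 C=9 → Tm = 2·7 + 4·14 = 70°C.
|ΔTm| = |68 − 70| = 2°C, ≤ 3°C.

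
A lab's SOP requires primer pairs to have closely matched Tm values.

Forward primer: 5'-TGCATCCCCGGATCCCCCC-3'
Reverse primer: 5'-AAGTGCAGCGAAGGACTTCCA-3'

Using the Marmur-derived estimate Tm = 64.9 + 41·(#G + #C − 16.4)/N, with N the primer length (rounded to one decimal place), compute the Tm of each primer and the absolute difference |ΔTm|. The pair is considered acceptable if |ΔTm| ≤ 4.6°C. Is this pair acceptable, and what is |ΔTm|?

Forward: G+C = 14, N = 19 → Tm = 64.9 + 41·(14 − 16.4)/19 = 59.7°C.
Reverse: G+C = 11, N = 21 → Tm = 64.9 + 41·(11 − 16.4)/21 = 54.4°C.
|ΔTm| = |59.7 − 54.4| = 5.3°C, > 4.6°C.

|ΔTm| = 5.3°C; the pair is not acceptable.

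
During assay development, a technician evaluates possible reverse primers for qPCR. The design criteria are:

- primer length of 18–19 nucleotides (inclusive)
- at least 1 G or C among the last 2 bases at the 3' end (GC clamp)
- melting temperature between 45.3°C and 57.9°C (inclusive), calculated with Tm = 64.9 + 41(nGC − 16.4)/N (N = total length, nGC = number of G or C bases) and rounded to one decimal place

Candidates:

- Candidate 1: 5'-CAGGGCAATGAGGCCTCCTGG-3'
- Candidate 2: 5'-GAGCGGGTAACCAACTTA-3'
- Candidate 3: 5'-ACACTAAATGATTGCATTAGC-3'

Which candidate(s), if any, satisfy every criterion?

None of the candidates satisfy all criteria.

Candidate 1 (21 nt, A=4 T=3 G=8 C=6): length 21, outside 18–19 ✗; 3' end GG has 2 G/C ✓; Tm = 64.9 + 41·(14 − 16.4)/21 = 60.2°C, outside 45.3–57.9°C ✗ — fails.
Candidate 2 (18 nt, A=6 T=3 G=5 C=4): length 18 ✓; 3' end TA has 0 G/C, need ≥1 ✗; Tm = 64.9 + 41·(9 − 16.4)/18 = 48.0°C ✓ — fails.
Candidate 3 (21 nt, A=8 T=6 G=3 C=4): length 21, outside 18–19 ✗; 3' end GC has 2 G/C ✓; Tm = 64.9 + 41·(7 − 16.4)/21 = 46.5°C ✓ — fails.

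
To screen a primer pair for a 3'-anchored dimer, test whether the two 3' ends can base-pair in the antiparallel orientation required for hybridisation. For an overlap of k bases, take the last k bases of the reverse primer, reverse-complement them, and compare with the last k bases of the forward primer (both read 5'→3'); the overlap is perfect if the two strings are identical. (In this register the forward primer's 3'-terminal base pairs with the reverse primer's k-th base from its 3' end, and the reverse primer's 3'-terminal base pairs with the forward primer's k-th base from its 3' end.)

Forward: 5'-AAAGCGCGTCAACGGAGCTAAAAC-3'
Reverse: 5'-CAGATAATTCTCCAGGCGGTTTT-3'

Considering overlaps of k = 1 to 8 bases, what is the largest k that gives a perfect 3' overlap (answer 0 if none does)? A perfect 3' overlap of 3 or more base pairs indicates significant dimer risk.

Last 8 bases (5'→3') — forward …GCTAAAAC, reverse …GCGGTTTT.
Reverse complement of the reverse primer's last 8 bases: AAAACCGC; its first k bases are the reverse complement of the reverse primer's last k bases, so a perfect k-base overlap needs the forward primer's last k bases to equal them.
Comparing (forward last k vs required): k=1: C vs A ✗; k=2: AC vs AA ✗; k=3: AAC vs AAA ✗; k=4: AAAC vs AAAA ✗; k=5: AAAAC vs AAAAC ✓; k=6: TAAAAC vs AAAACC ✗; k=7: CTAAAAC vs AAAACCG ✗; k=8: GCTAAAAC vs AAAACCGC ✗.
Only k = 5 is perfect, so the longest perfect 3' overlap is 5.

Longest perfect overlap: 5 complementary base pairs; significant dimer risk (threshold 3).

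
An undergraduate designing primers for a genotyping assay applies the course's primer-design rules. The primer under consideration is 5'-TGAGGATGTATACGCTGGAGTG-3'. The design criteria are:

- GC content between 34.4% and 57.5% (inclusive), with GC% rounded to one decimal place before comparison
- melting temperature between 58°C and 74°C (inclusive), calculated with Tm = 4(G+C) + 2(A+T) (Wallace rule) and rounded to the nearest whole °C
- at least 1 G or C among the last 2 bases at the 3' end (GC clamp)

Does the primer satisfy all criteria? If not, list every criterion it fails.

Meets all criteria.

Base counts: A=5, T=6, G=9, C=2 (length 22).
GC content: GC 11/22 = 50.0% ✓
Tm: Tm = 2·11 + 4·11 = 66°C ✓
GC clamp: 3' end TG has 1 G/C ✓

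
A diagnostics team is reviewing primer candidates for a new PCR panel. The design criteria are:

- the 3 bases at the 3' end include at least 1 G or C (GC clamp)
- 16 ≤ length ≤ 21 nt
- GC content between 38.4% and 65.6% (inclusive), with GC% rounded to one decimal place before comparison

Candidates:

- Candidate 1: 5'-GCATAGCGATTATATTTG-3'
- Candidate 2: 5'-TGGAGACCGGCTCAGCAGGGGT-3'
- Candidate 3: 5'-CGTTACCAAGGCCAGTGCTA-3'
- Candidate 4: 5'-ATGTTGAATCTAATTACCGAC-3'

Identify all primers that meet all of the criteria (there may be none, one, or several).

Candidate 1 (18 nt, A=5 T=7 G=4 C=2): 3' end TTG has 1 G/C ✓; length 18 ✓; GC 6/18 = 33.3%, outside 38.4–65.6% ✗ — fails.
Candidate 2 (22 nt, A=4 T=3 G=10 C=5): 3' end GGT has 2 G/C ✓; length 22, outside 16–21 ✗; GC 15/22 = 68.2%, outside 38.4–65.6% ✗ — fails.
Candidate 3 (20 nt, A=5 T=4 G=5 C=6): 3' end CTA has 1 G/C ✓; length 20 ✓; GC 11/20 = 55.0% ✓ — passes.
Candidate 4 (21 nt, A=7 T=7 G=3 C=4): 3' end GAC has 2 G/C ✓; length 21 ✓; GC 7/21 = 33.3%, outside 38.4–65.6% ✗ — fails.

Candidate 3 only.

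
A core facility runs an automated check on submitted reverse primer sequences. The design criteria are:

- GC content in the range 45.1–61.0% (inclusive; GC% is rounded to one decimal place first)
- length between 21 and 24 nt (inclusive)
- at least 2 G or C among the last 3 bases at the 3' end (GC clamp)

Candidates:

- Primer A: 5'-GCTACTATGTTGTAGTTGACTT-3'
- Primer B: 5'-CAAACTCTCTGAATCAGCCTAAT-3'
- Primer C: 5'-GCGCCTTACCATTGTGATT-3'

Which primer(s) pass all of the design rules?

None of the candidates satisfy all criteria.

Primer A (22 nt, A=4 T=10 G=5 C=3): GC 8/22 = 36.4%, outside 45.1–61.0% ✗; length 22 ✓; 3' end CTT has 1 G/C, need ≥2 ✗ — fails.
Primer B (23 nt, A=8 T=6 G=2 C=7): GC 9/23 = 39.1%, outside 45.1–61.0% ✗; length 23 ✓; 3' end AAT has 0 G/C, need ≥2 ✗ — fails.
Primer C (19 nt, A=3 T=7 G=4 C=5): GC 9/19 = 47.4% ✓; length 19, outside 21–24 ✗; 3' end ATT has 0 G/C, need ≥2 ✗ — fails.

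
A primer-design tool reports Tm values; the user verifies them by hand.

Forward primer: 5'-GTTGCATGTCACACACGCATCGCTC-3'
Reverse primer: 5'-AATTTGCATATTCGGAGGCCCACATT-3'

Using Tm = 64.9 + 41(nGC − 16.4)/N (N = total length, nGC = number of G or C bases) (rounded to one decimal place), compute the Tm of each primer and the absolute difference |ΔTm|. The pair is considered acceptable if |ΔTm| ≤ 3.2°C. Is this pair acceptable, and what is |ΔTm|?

Forward: G+C = 14, N = 25 → Tm = 64.9 + 41·(14 − 16.4)/25 = 61.0°C.
Reverse: G+C = 11, N = 26 → Tm = 64.9 + 41·(11 − 16.4)/26 = 56.4°C.
|ΔTm| = |61.0 − 56.4| = 4.6°C, > 3.2°C.

|ΔTm| = 4.6°C; the pair is not acceptable.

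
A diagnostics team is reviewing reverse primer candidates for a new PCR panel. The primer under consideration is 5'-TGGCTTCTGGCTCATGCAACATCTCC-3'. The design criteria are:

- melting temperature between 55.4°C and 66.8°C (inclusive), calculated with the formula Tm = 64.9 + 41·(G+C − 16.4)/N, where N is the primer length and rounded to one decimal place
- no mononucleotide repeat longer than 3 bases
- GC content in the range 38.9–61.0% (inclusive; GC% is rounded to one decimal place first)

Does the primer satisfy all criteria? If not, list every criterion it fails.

Base counts: A=4, T=8, G=5, C=9 (length 26).
Tm: Tm = 64.9 + 41·(14 − 16.4)/26 = 61.1°C ✓
homopolymer run: longest run = 2 ✓
GC content: GC 14/26 = 53.8% ✓

Meets all criteria.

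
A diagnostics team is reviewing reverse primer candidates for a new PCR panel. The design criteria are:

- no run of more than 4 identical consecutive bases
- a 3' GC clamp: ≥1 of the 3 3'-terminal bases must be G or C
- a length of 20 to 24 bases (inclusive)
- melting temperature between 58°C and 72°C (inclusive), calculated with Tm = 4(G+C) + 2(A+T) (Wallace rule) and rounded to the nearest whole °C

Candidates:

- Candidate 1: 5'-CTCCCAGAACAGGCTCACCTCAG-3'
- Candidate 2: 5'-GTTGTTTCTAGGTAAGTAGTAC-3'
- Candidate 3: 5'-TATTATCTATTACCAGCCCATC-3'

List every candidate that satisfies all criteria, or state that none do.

Candidate 1 (23 nt, A=6 T=3 G=4 C=10): longest run = 3 ✓; 3' end CAG has 2 G/C ✓; length 23 ✓; Tm = 2·9 + 4·14 = 74°C, outside 58–72°C ✗ — fails.
Candidate 2 (22 nt, A=5 T=9 G=6 C=2): longest run = 3 ✓; 3' end TAC has 1 G/C ✓; length 22 ✓; Tm = 2·14 + 4·8 = 60°C ✓ — passes.
Candidate 3 (22 nt, A=6 T=8 G=1 C=7): longest run = 3 ✓; 3' end ATC has 1 G/C ✓; length 22 ✓; Tm = 2·14 + 4·8 = 60°C ✓ — passes.

Candidate 2 and Candidate 3.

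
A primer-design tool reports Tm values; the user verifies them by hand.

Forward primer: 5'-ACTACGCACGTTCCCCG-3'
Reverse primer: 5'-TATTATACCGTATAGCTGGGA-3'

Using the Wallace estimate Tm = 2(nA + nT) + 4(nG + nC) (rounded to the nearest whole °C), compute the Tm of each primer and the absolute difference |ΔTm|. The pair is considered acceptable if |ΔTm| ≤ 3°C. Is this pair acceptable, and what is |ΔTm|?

|ΔTm| = 2°C; the pair is acceptable.

Forward: A=3 T=3 G=3 C=8 → Tm = 2·6 + 4·11 = 56°C.
Reverse: A=6 T=7 G=5 C=3 → Tm = 2·13 + 4·8 = 58°C.
|ΔTm| = |56 − 58| = 2°C, ≤ 3°C.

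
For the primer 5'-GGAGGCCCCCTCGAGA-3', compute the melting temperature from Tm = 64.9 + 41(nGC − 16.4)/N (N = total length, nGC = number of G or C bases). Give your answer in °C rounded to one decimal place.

Base counts: A=3, T=1, G=6, C=6; G+C = 12, N = 16.
Tm = 64.9 + 41·(12 − 16.4)/16 = 64.9 + -180.40/16 = 53.6°C.

53.6°C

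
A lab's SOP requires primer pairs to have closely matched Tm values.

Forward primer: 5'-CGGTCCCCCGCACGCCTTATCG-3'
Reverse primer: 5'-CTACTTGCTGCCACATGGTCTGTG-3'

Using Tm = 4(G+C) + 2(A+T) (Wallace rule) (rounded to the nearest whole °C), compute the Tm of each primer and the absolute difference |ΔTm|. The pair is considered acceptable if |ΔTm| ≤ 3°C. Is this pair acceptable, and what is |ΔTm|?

|ΔTm| = 2°C; the pair is acceptable.

Forward: A=2 T=4 G=5 C=11 → Tm = 2·6 + 4·16 = 76°C.
Reverse: A=3 T=8 G=6 C=7 → Tm = 2·11 + 4·13 = 74°C.
|ΔTm| = |76 − 74| = 2°C, ≤ 3°C.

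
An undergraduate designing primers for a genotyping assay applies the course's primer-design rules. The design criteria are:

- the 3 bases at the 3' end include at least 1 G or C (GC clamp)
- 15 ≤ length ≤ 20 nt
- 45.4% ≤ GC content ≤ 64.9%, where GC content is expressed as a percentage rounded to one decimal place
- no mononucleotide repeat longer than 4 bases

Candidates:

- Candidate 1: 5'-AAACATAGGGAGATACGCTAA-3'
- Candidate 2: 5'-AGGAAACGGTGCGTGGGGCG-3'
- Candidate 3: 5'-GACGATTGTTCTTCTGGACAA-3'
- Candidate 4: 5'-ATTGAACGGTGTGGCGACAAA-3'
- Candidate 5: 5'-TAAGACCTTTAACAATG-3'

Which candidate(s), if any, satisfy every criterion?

Candidate 1 (21 nt, A=10 T=3 G=5 C=3): 3' end TAA has 0 G/C, need ≥1 ✗; length 21, outside 15–20 ✗; GC 8/21 = 38.1%, outside 45.4–64.9% ✗; longest run = 3 ✓ — fails.
Candidate 2 (20 nt, A=4 T=2 G=11 C=3): 3' end GCG has 3 G/C ✓; length 20 ✓; GC 14/20 = 70.0%, outside 45.4–64.9% ✗; longest run = 4 ✓ — fails.
Candidate 3 (21 nt, A=5 T=7 G=5 C=4): 3' end CAA has 1 G/C ✓; length 21, outside 15–20 ✗; GC 9/21 = 42.9%, outside 45.4–64.9% ✗; longest run = 2 ✓ — fails.
Candidate 4 (21 nt, A=7 T=4 G=7 C=3): 3' end AAA has 0 G/C, need ≥1 ✗; length 21, outside 15–20 ✗; GC 10/21 = 47.6% ✓; longest run = 3 ✓ — fails.
Candidate 5 (17 nt, A=7 T=5 G=2 C=3): 3' end ATG has 1 G/C ✓; length 17 ✓; GC 5/17 = 29.4%, outside 45.4–64.9% ✗; longest run = 3 ✓ — fails.

None of the candidates satisfy all criteria.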